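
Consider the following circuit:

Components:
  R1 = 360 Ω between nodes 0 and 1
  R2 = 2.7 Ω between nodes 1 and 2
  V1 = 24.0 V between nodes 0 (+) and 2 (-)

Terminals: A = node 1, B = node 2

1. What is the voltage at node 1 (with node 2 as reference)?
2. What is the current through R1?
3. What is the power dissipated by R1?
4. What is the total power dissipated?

Nodal analysis, taking node 2 as the 0 V reference.
Source V1 fixes V_0 = 24 V.
KCL at each unknown node (sum of currents leaving = 0; resistances in Ω):
  Node 1: (V_1 - 24)/360 + (V_1 - 0)/2.7 = 0
Collecting terms: 0.3731 × V_1 = 0.06667  =>  V_1 = 0.1787 V
Part 1:
  Read off the nodal solution: V_1 = 0.1787 V
Part 2:
  I_R1 = (V_0 - V_1)/R1 = (24 - 0.1787)/360 = 0.06617 A
  Magnitude: I_R1 = 0.06617 A
Part 3:
  I_R1 = (V_0 - V_1)/R1 = (24 - 0.1787)/360 = 0.06617 A
  P_R1 = I_R1² × R1 = (0.06617)² × 360 = 1.576 W
Part 4:
  Power in each resistor, P = (ΔV)²/R:
    P_R1 = (24 - 0.1787)²/360 = 1.576 W
    P_R2 = (0.1787 - 0)²/2.7 = 0.01182 W
  P_total = P_R1 + P_R2 = 1.588 W

Final answers:
1. V_1 = 0.1787 V
2. I_R1 = 0.06617 A
3. P_R1 = 1.576 W
4. P_total = 1.588 W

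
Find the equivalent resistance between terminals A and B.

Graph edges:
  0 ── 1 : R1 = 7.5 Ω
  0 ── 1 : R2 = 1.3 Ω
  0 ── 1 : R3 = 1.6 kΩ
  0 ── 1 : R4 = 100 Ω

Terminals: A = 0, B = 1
Reduce the network between node 0 (A) and node 1 (B) by series/parallel combination:
  Rp1 = R1 ‖ R2 ‖ R3 ‖ R4 (parallel, all between nodes 0 and 1) = 1/(1/7.5 + 1/1.3 + 1/1600 + 1/100) = 1.095 Ω
R_eq = 1.095 Ω

Final answer: 1.095 Ω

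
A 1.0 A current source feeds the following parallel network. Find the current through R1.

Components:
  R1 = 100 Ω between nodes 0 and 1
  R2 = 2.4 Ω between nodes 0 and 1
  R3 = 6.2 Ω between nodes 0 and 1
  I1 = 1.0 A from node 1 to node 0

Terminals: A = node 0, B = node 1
All resistors sit directly between nodes 0 and 1, so they are in parallel and share one voltage V; the full source current 1 A splits among them.
1/R_par = 1/100 + 1/2.4 + 1/6.2 = 0.588 S  =>  R_par = 1.701 Ω
V = I × R_par = 1 × 1.701 = 1.701 V
I_R1 = V/R1 = 1.701/100 = 0.01701 A

Final answer: 0.01701 A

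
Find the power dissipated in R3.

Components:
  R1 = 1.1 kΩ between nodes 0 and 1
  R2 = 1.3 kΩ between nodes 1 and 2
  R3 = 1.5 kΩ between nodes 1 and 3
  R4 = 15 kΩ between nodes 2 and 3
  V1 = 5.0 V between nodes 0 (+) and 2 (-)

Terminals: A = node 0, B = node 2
Nodal analysis, taking node 2 as the 0 V reference.
Source V1 fixes V_0 = 5 V.
KCL at each unknown node (sum of currents leaving = 0; resistances in Ω):
  Node 1: (V_1 - 5)/1100 + (V_1 - 0)/1300 + (V_1 - V_3)/1500 = 0
  Node 3: (V_3 - V_1)/1500 + (V_3 - 0)/15000 = 0
Collecting terms (coefficients in siemens):
  0.002345·V_1 - 0.0006667·V_3 = 0.004545
  0.0007333·V_3 - 0.0006667·V_1 = 0
Determinant D = (0.002345)(0.0007333) - (-0.0006667)(-0.0006667) = 0.000001275
V_1 = [(0.004545)(0.0007333) - (-0.0006667)(0)]/D = 2.614 V
V_3 = [(0.002345)(0) - (0.004545)(-0.0006667)]/D = 2.376 V
I_R3 = (V_1 - V_3)/R3 = (2.614 - 2.376)/1500 = 0.0001584 A
P_R3 = I_R3² × R3 = (0.0001584)² × 1500 = 0.00003765 W

Final answer: 3.765e-05 W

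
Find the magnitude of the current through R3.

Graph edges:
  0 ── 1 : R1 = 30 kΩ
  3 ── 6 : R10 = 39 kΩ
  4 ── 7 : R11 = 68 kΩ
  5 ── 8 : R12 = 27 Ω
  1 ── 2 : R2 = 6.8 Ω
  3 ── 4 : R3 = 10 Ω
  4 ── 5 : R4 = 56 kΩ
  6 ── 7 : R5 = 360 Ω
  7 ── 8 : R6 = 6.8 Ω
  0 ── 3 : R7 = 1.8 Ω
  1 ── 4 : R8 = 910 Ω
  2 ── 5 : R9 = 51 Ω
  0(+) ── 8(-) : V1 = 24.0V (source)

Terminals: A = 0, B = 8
Nodal analysis, taking node 8 as the 0 V reference.
Source V1 fixes V_0 = 24 V.
KCL at each unknown node (sum of currents leaving = 0; resistances in Ω):
  Node 1: (V_1 - 24)/30000 + (V_1 - V_2)/6.8 + (V_1 - V_4)/910 = 0
  Node 2: (V_2 - V_1)/6.8 + (V_2 - V_5)/51 = 0
  Node 3: (V_3 - V_4)/10 + (V_3 - 24)/1.8 + (V_3 - V_6)/39000 = 0
  Node 4: (V_4 - V_3)/10 + (V_4 - V_5)/56000 + (V_4 - V_1)/910 + (V_4 - V_7)/68000 = 0
  Node 5: (V_5 - V_4)/56000 + (V_5 - V_2)/51 + (V_5 - 0)/27 = 0
  Node 6: (V_6 - V_7)/360 + (V_6 - V_3)/39000 = 0
  Node 7: (V_7 - V_6)/360 + (V_7 - 0)/6.8 + (V_7 - V_4)/68000 = 0
Collecting terms (coefficients in siemens):
  0.1482·V_1 - 0.1471·V_2 - 0.001099·V_4 = 0.0008
  0.1667·V_2 - 0.1471·V_1 - 0.01961·V_5 = 0
  0.6556·V_3 - 0.1·V_4 - 0.00002564·V_6 = 13.33
  0.1011·V_4 - 0.001099·V_1 - 0.1·V_3 - 0.00001786·V_5 - 0.00001471·V_7 = 0
  0.05666·V_5 - 0.01961·V_2 - 0.00001786·V_4 = 0
  0.002803·V_6 - 0.00002564·V_3 - 0.002778·V_7 = 0
  0.1499·V_7 - 0.00001471·V_4 - 0.002778·V_6 = 0
Solving these 7 simultaneous equations (Gaussian elimination) gives:
  V_1 = 2.088 V, V_2 = 1.921 V, V_3 = 23.95 V, V_4 = 23.71 V
  V_5 = 0.6724 V, V_6 = 0.2255 V, V_7 = 0.006508 V
I_R3 = (V_3 - V_4)/R3 = (23.95 - 23.71)/10 = 0.02452 A
|I_R3| = 0.02452 A

Final answer: |I_R3| = 0.02452 A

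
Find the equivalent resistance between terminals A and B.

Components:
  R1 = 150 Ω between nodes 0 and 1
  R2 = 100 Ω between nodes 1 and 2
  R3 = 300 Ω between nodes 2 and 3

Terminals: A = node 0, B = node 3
Reduce the network between node 0 (A) and node 3 (B) by series/parallel combination:
  Rs1 = R1 + R2 (series, joined only at node 1) = 150 + 100 = 250 Ω
  Rs2 = R3 + Rs1 (series, joined only at node 2) = 300 + 250 = 550 Ω
R_eq = 550 Ω

Final answer: 550 Ω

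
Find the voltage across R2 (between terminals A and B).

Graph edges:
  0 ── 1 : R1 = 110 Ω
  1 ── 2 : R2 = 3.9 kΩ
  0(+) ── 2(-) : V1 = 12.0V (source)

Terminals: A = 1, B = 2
R1 and R2 are in series across V1 (node 0 → node 1 → node 2), and the output A–B is taken across R2, so this is a voltage divider.
Series current: I = V1/(R1 + R2) = 12/(110 + 3900) = 12/4010 = 0.002993 A
V_R2 = I × R2 = V1 × R2/(R1 + R2) = 12 × 3900/4010 = 11.67 V

Final answer: 11.67 V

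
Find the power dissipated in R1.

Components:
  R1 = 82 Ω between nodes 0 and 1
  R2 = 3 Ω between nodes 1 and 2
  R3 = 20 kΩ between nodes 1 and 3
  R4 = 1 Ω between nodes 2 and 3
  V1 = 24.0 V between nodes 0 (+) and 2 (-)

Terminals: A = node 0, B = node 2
Nodal analysis, taking node 2 as the 0 V reference.
Source V1 fixes V_0 = 24 V.
KCL at each unknown node (sum of currents leaving = 0; resistances in Ω):
  Node 1: (V_1 - 24)/82 + (V_1 - 0)/3 + (V_1 - V_3)/20000 = 0
  Node 3: (V_3 - V_1)/20000 + (V_3 - 0)/1 = 0
Collecting terms (coefficients in siemens):
  0.3456·V_1 - 0.00005·V_3 = 0.2927
  1·V_3 - 0.00005·V_1 = 0
Determinant D = (0.3456)(1) - (-0.00005)(-0.00005) = 0.3456
V_1 = [(0.2927)(1) - (-0.00005)(0)]/D = 0.8469 V
V_3 = [(0.3456)(0) - (0.2927)(-0.00005)]/D = 0.00004234 V
I_R1 = (V_0 - V_1)/R1 = (24 - 0.8469)/82 = 0.2824 A
P_R1 = I_R1² × R1 = (0.2824)² × 82 = 6.537 W

Final answer: 6.537 W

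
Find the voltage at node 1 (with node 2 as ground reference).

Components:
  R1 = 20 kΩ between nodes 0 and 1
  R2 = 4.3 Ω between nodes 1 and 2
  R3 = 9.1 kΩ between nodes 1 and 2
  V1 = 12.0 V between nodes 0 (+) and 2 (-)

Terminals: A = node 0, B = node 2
Nodal analysis, taking node 2 as the 0 V reference.
Source V1 fixes V_0 = 12 V.
KCL at each unknown node (sum of currents leaving = 0; resistances in Ω):
  Node 1: (V_1 - 12)/20000 + (V_1 - 0)/4.3 + (V_1 - 0)/9100 = 0
Collecting terms: 0.2327 × V_1 = 0.0006  =>  V_1 = 0.002578 V
The requested potential is V_1 = 0.002578 V.

Final answer: V_1 = 0.002578 V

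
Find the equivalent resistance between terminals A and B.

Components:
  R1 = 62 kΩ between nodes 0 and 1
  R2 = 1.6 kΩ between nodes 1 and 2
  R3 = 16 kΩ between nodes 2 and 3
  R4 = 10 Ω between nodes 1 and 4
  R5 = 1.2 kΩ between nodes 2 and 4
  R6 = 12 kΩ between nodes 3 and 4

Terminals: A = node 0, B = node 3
The network is not a plain series/parallel combination. Inject a 1 A test current into terminal A (node 0) and return it from terminal B (node 3); then R_eq = V_A / (1 A).
Nodal analysis, taking node 3 as the 0 V reference.
Current source I_test pushes 1 A into node 0 and draws it out of node 3.
KCL at each unknown node (sum of currents leaving = 0; resistances in Ω):
  Node 0: (V_0 - V_1)/62000 - 1 = 0
  Node 1: (V_1 - V_0)/62000 + (V_1 - V_2)/1600 + (V_1 - V_4)/10 = 0
  Node 2: (V_2 - V_1)/1600 + (V_2 - 0)/16000 + (V_2 - V_4)/1200 = 0
  Node 4: (V_4 - V_1)/10 + (V_4 - V_2)/1200 + (V_4 - 0)/12000 = 0
Collecting terms (coefficients in siemens):
  0.00001613·V_0 - 0.00001613·V_1 = 1
  0.1006·V_1 - 0.00001613·V_0 - 0.000625·V_2 - 0.1·V_4 = 0
  0.001521·V_2 - 0.000625·V_1 - 0.0008333·V_4 = 0
  0.1009·V_4 - 0.1·V_1 - 0.0008333·V_2 = 0
Solving these 4 simultaneous equations (Gaussian elimination) gives:
  V_0 = 68990 V, V_1 = 6987 V, V_2 = 6695 V, V_4 = 6979 V
R_eq = V_0 / 1 A = 68990 Ω = 68.99 kΩ

Final answer: 68.99 kΩ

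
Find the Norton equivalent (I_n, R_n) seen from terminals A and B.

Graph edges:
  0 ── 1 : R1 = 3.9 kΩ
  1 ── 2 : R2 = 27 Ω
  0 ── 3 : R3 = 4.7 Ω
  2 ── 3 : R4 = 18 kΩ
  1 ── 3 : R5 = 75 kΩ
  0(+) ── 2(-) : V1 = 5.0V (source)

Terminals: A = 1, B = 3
Find the Thévenin equivalent first; then I_n = V_th/R_th and R_n = R_th.
Step 1 — V_th is the open-circuit voltage V_A - V_B (nothing connected across the terminals).
Nodal analysis, taking node 2 as the 0 V reference.
Source V1 fixes V_0 = 5 V.
KCL at each unknown node (sum of currents leaving = 0; resistances in Ω):
  Node 1: (V_1 - 5)/3900 + (V_1 - 0)/27 + (V_1 - V_3)/75000 = 0
  Node 3: (V_3 - 5)/4.7 + (V_3 - 0)/18000 + (V_3 - V_1)/75000 = 0
Collecting terms (coefficients in siemens):
  0.03731·V_1 - 0.00001333·V_3 = 0.001282
  0.2128·V_3 - 0.00001333·V_1 = 1.064
Determinant D = (0.03731)(0.2128) - (-0.00001333)(-0.00001333) = 0.00794
V_1 = [(0.001282)(0.2128) - (-0.00001333)(1.064)]/D = 0.03615 V
V_3 = [(0.03731)(1.064) - (0.001282)(-0.00001333)]/D = 4.998 V
V_th = V_1 - V_3 = 0.03615 - 4.998 = -4.962 V
Step 2 — R_th: zero the source — replace V1 by a short circuit (node 2 merges into node 0) — and find the resistance seen between A (node 1) and B (node 3).
Reduce the network between node 1 (A) and node 3 (B) by series/parallel combination:
  Rp1 = R1 ‖ R2 (parallel, both between nodes 0 and 1) = 1/(1/3900 + 1/27) = 26.81 Ω
  Rp2 = R3 ‖ R4 (parallel, both between nodes 0 and 3) = 1/(1/4.7 + 1/18000) = 4.699 Ω
  Rs1 = Rp1 + Rp2 (series, joined only at node 0) = 26.81 + 4.699 = 31.51 Ω
  Rp3 = R5 ‖ Rs1 (parallel, both between nodes 1 and 3) = 1/(1/75000 + 1/31.51) = 31.5 Ω
R_th = 31.5 Ω
I_n = V_th/R_th = -4.962/31.5 = -0.1575 A, and R_n = R_th = 31.5 Ω

Final answer: I_n = -0.1575 A, R_n = 31.5 Ω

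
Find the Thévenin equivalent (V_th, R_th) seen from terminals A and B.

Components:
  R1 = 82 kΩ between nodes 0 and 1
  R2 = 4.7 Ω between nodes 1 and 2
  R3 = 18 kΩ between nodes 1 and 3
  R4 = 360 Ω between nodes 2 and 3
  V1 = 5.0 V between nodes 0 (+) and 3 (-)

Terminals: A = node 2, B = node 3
Step 1 — V_th is the open-circuit voltage V_A - V_B (nothing connected across the terminals).
Nodal analysis, taking node 3 as the 0 V reference.
Source V1 fixes V_0 = 5 V.
KCL at each unknown node (sum of currents leaving = 0; resistances in Ω):
  Node 1: (V_1 - 5)/82000 + (V_1 - V_2)/4.7 + (V_1 - 0)/18000 = 0
  Node 2: (V_2 - V_1)/4.7 + (V_2 - 0)/360 = 0
Collecting terms (coefficients in siemens):
  0.2128·V_1 - 0.2128·V_2 = 0.00006098
  0.2155·V_2 - 0.2128·V_1 = 0
Determinant D = (0.2128)(0.2155) - (-0.2128)(-0.2128) = 0.0006056
V_1 = [(0.00006098)(0.2155) - (-0.2128)(0)]/D = 0.0217 V
V_2 = [(0.2128)(0) - (0.00006098)(-0.2128)]/D = 0.02142 V
V_th = V_2 - V_3 = 0.02142 - 0 = 0.02142 V
Step 2 — R_th: zero the source — replace V1 by a short circuit (node 3 merges into node 0) — and find the resistance seen between A (node 2) and B (node 0).
Reduce the network between node 2 (A) and node 0 (B) by series/parallel combination:
  Rp1 = R1 ‖ R3 (parallel, both between nodes 0 and 1) = 1/(1/82000 + 1/18000) = 14760 Ω
  Rs1 = R2 + Rp1 (series, joined only at node 1) = 4.7 + 14760 = 14760 Ω
  Rp2 = R4 ‖ Rs1 (parallel, both between nodes 0 and 2) = 1/(1/360 + 1/14760) = 351.4 Ω
R_th = 351.4 Ω

Final answer: V_th = 0.02142 V, R_th = 351.4 Ω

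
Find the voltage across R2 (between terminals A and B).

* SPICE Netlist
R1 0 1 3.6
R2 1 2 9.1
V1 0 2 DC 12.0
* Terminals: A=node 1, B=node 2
R1 and R2 are in series across V1 (node 0 → node 1 → node 2), and the output A–B is taken across R2, so this is a voltage divider.
Series current: I = V1/(R1 + R2) = 12/(3.6 + 9.1) = 12/12.7 = 0.9449 A
V_R2 = I × R2 = V1 × R2/(R1 + R2) = 12 × 9.1/12.7 = 8.598 V

Final answer: 8.598 V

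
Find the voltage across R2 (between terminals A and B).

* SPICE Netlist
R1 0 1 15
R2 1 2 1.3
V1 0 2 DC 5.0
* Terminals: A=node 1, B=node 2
R1 and R2 are in series across V1 (node 0 → node 1 → node 2), and the output A–B is taken across R2, so this is a voltage divider.
Series current: I = V1/(R1 + R2) = 5/(15 + 1.3) = 5/16.3 = 0.3067 A
V_R2 = I × R2 = V1 × R2/(R1 + R2) = 5 × 1.3/16.3 = 0.3988 V

Final answer: 0.3988 V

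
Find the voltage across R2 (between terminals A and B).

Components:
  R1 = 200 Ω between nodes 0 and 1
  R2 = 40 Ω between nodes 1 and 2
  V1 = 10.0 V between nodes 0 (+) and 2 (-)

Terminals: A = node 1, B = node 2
R1 and R2 are in series across V1 (node 0 → node 1 → node 2), and the output A–B is taken across R2, so this is a voltage divider.
Series current: I = V1/(R1 + R2) = 10/(200 + 40) = 10/240 = 0.04167 A
V_R2 = I × R2 = V1 × R2/(R1 + R2) = 10 × 40/240 = 1.667 V

Final answer: 1.667 V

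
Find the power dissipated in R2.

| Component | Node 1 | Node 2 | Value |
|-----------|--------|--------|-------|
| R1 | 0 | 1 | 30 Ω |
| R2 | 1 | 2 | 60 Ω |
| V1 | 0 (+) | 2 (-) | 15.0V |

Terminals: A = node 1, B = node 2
Nodal analysis, taking node 2 as the 0 V reference.
Source V1 fixes V_0 = 15 V.
KCL at each unknown node (sum of currents leaving = 0; resistances in Ω):
  Node 1: (V_1 - 15)/30 + (V_1 - 0)/60 = 0
Collecting terms: 0.05 × V_1 = 0.5  =>  V_1 = 10 V
I_R2 = (V_1 - V_2)/R2 = (10 - 0)/60 = 0.1667 A
P_R2 = I_R2² × R2 = (0.1667)² × 60 = 1.667 W

Final answer: 1.667 W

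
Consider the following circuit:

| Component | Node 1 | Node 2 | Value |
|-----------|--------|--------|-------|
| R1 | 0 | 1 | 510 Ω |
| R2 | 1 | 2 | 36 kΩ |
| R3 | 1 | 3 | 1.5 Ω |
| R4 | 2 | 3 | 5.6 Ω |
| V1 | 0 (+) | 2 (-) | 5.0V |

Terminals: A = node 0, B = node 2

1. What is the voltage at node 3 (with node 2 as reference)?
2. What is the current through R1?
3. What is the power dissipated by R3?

Nodal analysis, taking node 2 as the 0 V reference.
Source V1 fixes V_0 = 5 V.
KCL at each unknown node (sum of currents leaving = 0; resistances in Ω):
  Node 1: (V_1 - 5)/510 + (V_1 - 0)/36000 + (V_1 - V_3)/1.5 = 0
  Node 3: (V_3 - V_1)/1.5 + (V_3 - 0)/5.6 = 0
Collecting terms (coefficients in siemens):
  0.6687·V_1 - 0.6667·V_3 = 0.009804
  0.8452·V_3 - 0.6667·V_1 = 0
Determinant D = (0.6687)(0.8452) - (-0.6667)(-0.6667) = 0.1207
V_1 = [(0.009804)(0.8452) - (-0.6667)(0)]/D = 0.06864 V
V_3 = [(0.6687)(0) - (0.009804)(-0.6667)]/D = 0.05414 V
Part 1:
  Read off the nodal solution: V_3 = 0.05414 V
Part 2:
  I_R1 = (V_0 - V_1)/R1 = (5 - 0.06864)/510 = 0.009669 A
  Magnitude: I_R1 = 0.009669 A
Part 3:
  I_R3 = (V_1 - V_3)/R3 = (0.06864 - 0.05414)/1.5 = 0.009667 A
  P_R3 = I_R3² × R3 = (0.009667)² × 1.5 = 0.0001402 W

Final answers:
1. V_3 = 0.05414 V
2. I_R1 = 0.009669 A
3. P_R3 = 0.0001402 W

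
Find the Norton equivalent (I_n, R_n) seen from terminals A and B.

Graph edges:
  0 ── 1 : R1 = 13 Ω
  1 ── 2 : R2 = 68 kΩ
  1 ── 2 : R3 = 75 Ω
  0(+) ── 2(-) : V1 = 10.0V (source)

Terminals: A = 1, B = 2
Find the Thévenin equivalent first; then I_n = V_th/R_th and R_n = R_th.
Step 1 — V_th is the open-circuit voltage V_A - V_B (nothing connected across the terminals).
Nodal analysis, taking node 2 as the 0 V reference.
Source V1 fixes V_0 = 10 V.
KCL at each unknown node (sum of currents leaving = 0; resistances in Ω):
  Node 1: (V_1 - 10)/13 + (V_1 - 0)/68000 + (V_1 - 0)/75 = 0
Collecting terms: 0.09027 × V_1 = 0.7692  =>  V_1 = 8.521 V
V_th = V_1 - V_2 = 8.521 - 0 = 8.521 V
Step 2 — R_th: zero the source — replace V1 by a short circuit (node 2 merges into node 0) — and find the resistance seen between A (node 1) and B (node 0).
Reduce the network between node 1 (A) and node 0 (B) by series/parallel combination:
  Rp1 = R1 ‖ R2 ‖ R3 (parallel, all between nodes 0 and 1) = 1/(1/13 + 1/68000 + 1/75) = 11.08 Ω
R_th = 11.08 Ω
I_n = V_th/R_th = 8.521/11.08 = 0.7692 A, and R_n = R_th = 11.08 Ω

Final answer: I_n = 0.7692 A, R_n = 11.08 Ω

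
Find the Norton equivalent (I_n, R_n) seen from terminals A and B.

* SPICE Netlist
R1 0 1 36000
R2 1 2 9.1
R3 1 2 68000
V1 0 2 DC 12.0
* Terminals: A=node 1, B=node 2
Find the Thévenin equivalent first; then I_n = V_th/R_th and R_n = R_th.
Step 1 — V_th is the open-circuit voltage V_A - V_B (nothing connected across the terminals).
Nodal analysis, taking node 2 as the 0 V reference.
Source V1 fixes V_0 = 12 V.
KCL at each unknown node (sum of currents leaving = 0; resistances in Ω):
  Node 1: (V_1 - 12)/36000 + (V_1 - 0)/9.1 + (V_1 - 0)/68000 = 0
Collecting terms: 0.1099 × V_1 = 0.0003333  =>  V_1 = 0.003032 V
V_th = V_1 - V_2 = 0.003032 - 0 = 0.003032 V
Step 2 — R_th: zero the source — replace V1 by a short circuit (node 2 merges into node 0) — and find the resistance seen between A (node 1) and B (node 0).
Reduce the network between node 1 (A) and node 0 (B) by series/parallel combination:
  Rp1 = R1 ‖ R2 ‖ R3 (parallel, all between nodes 0 and 1) = 1/(1/36000 + 1/9.1 + 1/68000) = 9.096 Ω
R_th = 9.096 Ω
I_n = V_th/R_th = 0.003032/9.096 = 0.0003333 A, and R_n = R_th = 9.096 Ω

Final answer: I_n = 0.0003333 A, R_n = 9.096 Ω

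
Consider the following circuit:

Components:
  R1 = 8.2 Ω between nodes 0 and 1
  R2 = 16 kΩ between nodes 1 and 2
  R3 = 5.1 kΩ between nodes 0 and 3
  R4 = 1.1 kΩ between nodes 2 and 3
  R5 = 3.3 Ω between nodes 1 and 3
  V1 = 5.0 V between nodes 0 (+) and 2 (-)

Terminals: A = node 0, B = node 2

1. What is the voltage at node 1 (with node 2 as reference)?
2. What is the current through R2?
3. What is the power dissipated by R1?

Nodal analysis, taking node 2 as the 0 V reference.
Source V1 fixes V_0 = 5 V.
KCL at each unknown node (sum of currents leaving = 0; resistances in Ω):
  Node 1: (V_1 - 5)/8.2 + (V_1 - 0)/16000 + (V_1 - V_3)/3.3 = 0
  Node 3: (V_3 - 5)/5100 + (V_3 - 0)/1100 + (V_3 - V_1)/3.3 = 0
Collecting terms (coefficients in siemens):
  0.425·V_1 - 0.303·V_3 = 0.6098
  0.3041·V_3 - 0.303·V_1 = 0.0009804
Determinant D = (0.425)(0.3041) - (-0.303)(-0.303) = 0.03744
V_1 = [(0.6098)(0.3041) - (-0.303)(0.0009804)]/D = 4.961 V
V_3 = [(0.425)(0.0009804) - (0.6098)(-0.303)]/D = 4.946 V
Part 1:
  Read off the nodal solution: V_1 = 4.961 V
Part 2:
  I_R2 = (V_1 - V_2)/R2 = (4.961 - 0)/16000 = 0.00031 A
  Magnitude: I_R2 = 0.00031 A
Part 3:
  I_R1 = (V_0 - V_1)/R1 = (5 - 4.961)/8.2 = 0.004796 A
  P_R1 = I_R1² × R1 = (0.004796)² × 8.2 = 0.0001886 W

Final answers:
1. V_1 = 4.961 V
2. I_R2 = 0.00031 A
3. P_R1 = 0.0001886 W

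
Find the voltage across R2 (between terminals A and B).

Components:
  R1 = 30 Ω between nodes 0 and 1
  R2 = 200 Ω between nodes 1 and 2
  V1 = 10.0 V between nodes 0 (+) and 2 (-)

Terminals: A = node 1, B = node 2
R1 and R2 are in series across V1 (node 0 → node 1 → node 2), and the output A–B is taken across R2, so this is a voltage divider.
Series current: I = V1/(R1 + R2) = 10/(30 + 200) = 10/230 = 0.04348 A
V_R2 = I × R2 = V1 × R2/(R1 + R2) = 10 × 200/230 = 8.696 V

Final answer: 8.696 V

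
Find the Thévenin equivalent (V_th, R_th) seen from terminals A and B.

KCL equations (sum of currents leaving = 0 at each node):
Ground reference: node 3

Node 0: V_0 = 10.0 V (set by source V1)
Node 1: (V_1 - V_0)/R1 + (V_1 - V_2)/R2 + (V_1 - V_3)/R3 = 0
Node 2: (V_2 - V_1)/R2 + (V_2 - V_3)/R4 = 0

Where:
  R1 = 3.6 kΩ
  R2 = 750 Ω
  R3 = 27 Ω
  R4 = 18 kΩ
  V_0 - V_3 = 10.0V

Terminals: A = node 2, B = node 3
Step 1 — V_th is the open-circuit voltage V_A - V_B (nothing connected across the terminals).
Nodal analysis, taking node 3 as the 0 V reference.
Source V1 fixes V_0 = 10 V.
KCL at each unknown node (sum of currents leaving = 0; resistances in Ω):
  Node 1: (V_1 - 10)/3600 + (V_1 - V_2)/750 + (V_1 - 0)/27 = 0
  Node 2: (V_2 - V_1)/750 + (V_2 - 0)/18000 = 0
Collecting terms (coefficients in siemens):
  0.03865·V_1 - 0.001333·V_2 = 0.002778
  0.001389·V_2 - 0.001333·V_1 = 0
Determinant D = (0.03865)(0.001389) - (-0.001333)(-0.001333) = 0.0000519
V_1 = [(0.002778)(0.001389) - (-0.001333)(0)]/D = 0.07434 V
V_2 = [(0.03865)(0) - (0.002778)(-0.001333)]/D = 0.07136 V
V_th = V_2 - V_3 = 0.07136 - 0 = 0.07136 V
Step 2 — R_th: zero the source — replace V1 by a short circuit (node 3 merges into node 0) — and find the resistance seen between A (node 2) and B (node 0).
Reduce the network between node 2 (A) and node 0 (B) by series/parallel combination:
  Rp1 = R1 ‖ R3 (parallel, both between nodes 0 and 1) = 1/(1/3600 + 1/27) = 26.8 Ω
  Rs1 = R2 + Rp1 (series, joined only at node 1) = 750 + 26.8 = 776.8 Ω
  Rp2 = R4 ‖ Rs1 (parallel, both between nodes 0 and 2) = 1/(1/18000 + 1/776.8) = 744.7 Ω
R_th = 744.7 Ω

Final answer: V_th = 0.07136 V, R_th = 744.7 Ω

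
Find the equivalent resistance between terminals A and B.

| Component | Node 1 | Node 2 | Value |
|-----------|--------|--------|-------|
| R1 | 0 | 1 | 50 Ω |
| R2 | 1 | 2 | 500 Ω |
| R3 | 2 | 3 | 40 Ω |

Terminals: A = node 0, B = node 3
Reduce the network between node 0 (A) and node 3 (B) by series/parallel combination:
  Rs1 = R1 + R2 (series, joined only at node 1) = 50 + 500 = 550 Ω
  Rs2 = R3 + Rs1 (series, joined only at node 2) = 40 + 550 = 590 Ω
R_eq = 590 Ω

Final answer: 590 Ω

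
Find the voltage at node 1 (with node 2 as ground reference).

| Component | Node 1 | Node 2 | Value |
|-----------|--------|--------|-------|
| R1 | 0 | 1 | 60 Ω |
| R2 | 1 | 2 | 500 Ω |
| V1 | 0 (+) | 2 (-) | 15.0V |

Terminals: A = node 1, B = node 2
Nodal analysis, taking node 2 as the 0 V reference.
Source V1 fixes V_0 = 15 V.
KCL at each unknown node (sum of currents leaving = 0; resistances in Ω):
  Node 1: (V_1 - 15)/60 + (V_1 - 0)/500 = 0
Collecting terms: 0.01867 × V_1 = 0.25  =>  V_1 = 13.39 V
The requested potential is V_1 = 13.39 V.

Final answer: V_1 = 13.39 V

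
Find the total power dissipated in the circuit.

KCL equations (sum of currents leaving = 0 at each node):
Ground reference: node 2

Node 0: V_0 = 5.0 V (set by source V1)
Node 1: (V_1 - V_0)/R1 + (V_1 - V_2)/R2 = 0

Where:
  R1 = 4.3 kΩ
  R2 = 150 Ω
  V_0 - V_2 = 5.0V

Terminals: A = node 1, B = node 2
Nodal analysis, taking node 2 as the 0 V reference.
Source V1 fixes V_0 = 5 V.
KCL at each unknown node (sum of currents leaving = 0; resistances in Ω):
  Node 1: (V_1 - 5)/4300 + (V_1 - 0)/150 = 0
Collecting terms: 0.006899 × V_1 = 0.001163  =>  V_1 = 0.1685 V
Power in each resistor, P = (ΔV)²/R:
  P_R1 = (5 - 0.1685)²/4300 = 0.005429 W
  P_R2 = (0.1685 - 0)²/150 = 0.0001894 W
P_total = P_R1 + P_R2 = 0.005618 W

Final answer: 0.005618 W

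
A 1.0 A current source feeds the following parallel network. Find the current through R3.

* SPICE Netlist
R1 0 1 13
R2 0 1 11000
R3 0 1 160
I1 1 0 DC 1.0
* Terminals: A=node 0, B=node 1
All resistors sit directly between nodes 0 and 1, so they are in parallel and share one voltage V; the full source current 1 A splits among them.
1/R_par = 1/13 + 1/11000 + 1/160 = 0.08326 S  =>  R_par = 12.01 Ω
V = I × R_par = 1 × 12.01 = 12.01 V
I_R3 = V/R3 = 12.01/160 = 0.07506 A

Final answer: 0.07506 A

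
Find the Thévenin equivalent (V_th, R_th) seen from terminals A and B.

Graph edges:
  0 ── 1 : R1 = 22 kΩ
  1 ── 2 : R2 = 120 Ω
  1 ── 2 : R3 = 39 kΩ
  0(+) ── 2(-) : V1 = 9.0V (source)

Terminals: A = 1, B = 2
Step 1 — V_th is the open-circuit voltage V_A - V_B (nothing connected across the terminals).
Nodal analysis, taking node 2 as the 0 V reference.
Source V1 fixes V_0 = 9 V.
KCL at each unknown node (sum of currents leaving = 0; resistances in Ω):
  Node 1: (V_1 - 9)/22000 + (V_1 - 0)/120 + (V_1 - 0)/39000 = 0
Collecting terms: 0.008404 × V_1 = 0.0004091  =>  V_1 = 0.04868 V
V_th = V_1 - V_2 = 0.04868 - 0 = 0.04868 V
Step 2 — R_th: zero the source — replace V1 by a short circuit (node 2 merges into node 0) — and find the resistance seen between A (node 1) and B (node 0).
Reduce the network between node 1 (A) and node 0 (B) by series/parallel combination:
  Rp1 = R1 ‖ R2 ‖ R3 (parallel, all between nodes 0 and 1) = 1/(1/22000 + 1/120 + 1/39000) = 119 Ω
R_th = 119 Ω

Final answer: V_th = 0.04868 V, R_th = 119 Ω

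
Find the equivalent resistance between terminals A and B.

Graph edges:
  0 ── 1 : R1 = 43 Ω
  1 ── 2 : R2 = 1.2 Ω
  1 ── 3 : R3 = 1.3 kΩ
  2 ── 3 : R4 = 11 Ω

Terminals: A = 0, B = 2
Reduce the network between node 0 (A) and node 2 (B) by series/parallel combination:
  Rs1 = R3 + R4 (series, joined only at node 3) = 1300 + 11 = 1311 Ω
  Rp1 = R2 ‖ Rs1 (parallel, both between nodes 1 and 2) = 1/(1/1.2 + 1/1311) = 1.199 Ω
  Rs2 = R1 + Rp1 (series, joined only at node 1) = 43 + 1.199 = 44.2 Ω
R_eq = 44.2 Ω

Final answer: 44.2 Ω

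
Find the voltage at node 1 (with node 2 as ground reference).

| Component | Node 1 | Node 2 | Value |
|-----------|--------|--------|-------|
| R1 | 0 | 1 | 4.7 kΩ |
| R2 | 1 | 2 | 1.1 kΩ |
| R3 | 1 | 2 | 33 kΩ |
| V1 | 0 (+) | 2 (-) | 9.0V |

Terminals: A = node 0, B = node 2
Nodal analysis, taking node 2 as the 0 V reference.
Source V1 fixes V_0 = 9 V.
KCL at each unknown node (sum of currents leaving = 0; resistances in Ω):
  Node 1: (V_1 - 9)/4700 + (V_1 - 0)/1100 + (V_1 - 0)/33000 = 0
Collecting terms: 0.001152 × V_1 = 0.001915  =>  V_1 = 1.662 V
The requested potential is V_1 = 1.662 V.

Final answer: V_1 = 1.662 V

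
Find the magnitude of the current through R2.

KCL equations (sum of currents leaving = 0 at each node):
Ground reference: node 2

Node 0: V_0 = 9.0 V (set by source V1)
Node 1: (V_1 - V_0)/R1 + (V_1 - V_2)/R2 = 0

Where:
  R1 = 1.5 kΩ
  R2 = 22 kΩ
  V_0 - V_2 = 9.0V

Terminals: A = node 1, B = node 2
Nodal analysis, taking node 2 as the 0 V reference.
Source V1 fixes V_0 = 9 V.
KCL at each unknown node (sum of currents leaving = 0; resistances in Ω):
  Node 1: (V_1 - 9)/1500 + (V_1 - 0)/22000 = 0
Collecting terms: 0.0007121 × V_1 = 0.006  =>  V_1 = 8.426 V
I_R2 = (V_1 - V_2)/R2 = (8.426 - 0)/22000 = 0.000383 A
|I_R2| = 0.000383 A

Final answer: |I_R2| = 0.000383 A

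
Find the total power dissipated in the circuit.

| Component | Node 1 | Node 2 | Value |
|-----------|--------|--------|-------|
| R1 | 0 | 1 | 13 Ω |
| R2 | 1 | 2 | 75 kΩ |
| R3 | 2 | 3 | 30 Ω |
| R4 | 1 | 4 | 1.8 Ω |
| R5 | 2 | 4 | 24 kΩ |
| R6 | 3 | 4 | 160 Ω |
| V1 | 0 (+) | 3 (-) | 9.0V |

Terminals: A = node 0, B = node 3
Nodal analysis, taking node 3 as the 0 V reference.
Source V1 fixes V_0 = 9 V.
KCL at each unknown node (sum of currents leaving = 0; resistances in Ω):
  Node 1: (V_1 - 9)/13 + (V_1 - V_2)/75000 + (V_1 - V_4)/1.8 = 0
  Node 2: (V_2 - V_1)/75000 + (V_2 - 0)/30 + (V_2 - V_4)/24000 = 0
  Node 4: (V_4 - V_1)/1.8 + (V_4 - V_2)/24000 + (V_4 - 0)/160 = 0
Collecting terms (coefficients in siemens):
  0.6325·V_1 - 0.00001333·V_2 - 0.5556·V_4 = 0.6923
  0.03339·V_2 - 0.00001333·V_1 - 0.00004167·V_4 = 0
  0.5618·V_4 - 0.5556·V_1 - 0.00004167·V_2 = 0
Solving these 3 simultaneous equations (Gaussian elimination) gives:
  V_1 = 8.325 V, V_2 = 0.0136 V, V_4 = 8.232 V
Power in each resistor, P = (ΔV)²/R:
  P_R1 = (9 - 8.325)²/13 = 0.03502 W
  P_R2 = (8.325 - 0.0136)²/75000 = 0.0009211 W
  P_R3 = (0.0136 - 0)²/30 = 0.000006163 W
  P_R4 = (8.325 - 8.232)²/1.8 = 0.004828 W
  P_R5 = (0.0136 - 8.232)²/24000 = 0.002814 W
  P_R6 = (0 - 8.232)²/160 = 0.4235 W
P_total = P_R1 + P_R2 + P_R3 + P_R4 + P_R5 + P_R6 = 0.4671 W

Final answer: 0.4671 W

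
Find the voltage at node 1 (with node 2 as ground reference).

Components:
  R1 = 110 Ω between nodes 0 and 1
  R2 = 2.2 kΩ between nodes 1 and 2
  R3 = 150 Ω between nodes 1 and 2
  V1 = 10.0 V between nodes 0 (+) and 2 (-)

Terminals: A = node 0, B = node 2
Nodal analysis, taking node 2 as the 0 V reference.
Source V1 fixes V_0 = 10 V.
KCL at each unknown node (sum of currents leaving = 0; resistances in Ω):
  Node 1: (V_1 - 10)/110 + (V_1 - 0)/2200 + (V_1 - 0)/150 = 0
Collecting terms: 0.01621 × V_1 = 0.09091  =>  V_1 = 5.607 V
The requested potential is V_1 = 5.607 V.

Final answer: V_1 = 5.607 V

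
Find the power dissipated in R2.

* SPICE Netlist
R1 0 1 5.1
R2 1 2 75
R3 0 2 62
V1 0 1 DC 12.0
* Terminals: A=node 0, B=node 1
Nodal analysis, taking node 1 as the 0 V reference.
Source V1 fixes V_0 = 12 V.
KCL at each unknown node (sum of currents leaving = 0; resistances in Ω):
  Node 2: (V_2 - 0)/75 + (V_2 - 12)/62 = 0
Collecting terms: 0.02946 × V_2 = 0.1935  =>  V_2 = 6.569 V
I_R2 = (V_1 - V_2)/R2 = (0 - 6.569)/75 = -0.08759 A
P_R2 = I_R2² × R2 = (-0.08759)² × 75 = 0.5754 W

Final answer: 0.5754 W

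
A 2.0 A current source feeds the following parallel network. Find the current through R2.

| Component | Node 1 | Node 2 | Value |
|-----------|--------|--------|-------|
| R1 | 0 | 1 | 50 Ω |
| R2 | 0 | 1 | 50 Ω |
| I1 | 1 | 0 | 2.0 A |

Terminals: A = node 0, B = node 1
All resistors sit directly between nodes 0 and 1, so they are in parallel and share one voltage V; the full source current 2 A splits among them.
1/R_par = 1/50 + 1/50 = 0.04 S  =>  R_par = 25 Ω
V = I × R_par = 2 × 25 = 50 V
I_R2 = V/R2 = 50/50 = 1 A

Final answer: 1 A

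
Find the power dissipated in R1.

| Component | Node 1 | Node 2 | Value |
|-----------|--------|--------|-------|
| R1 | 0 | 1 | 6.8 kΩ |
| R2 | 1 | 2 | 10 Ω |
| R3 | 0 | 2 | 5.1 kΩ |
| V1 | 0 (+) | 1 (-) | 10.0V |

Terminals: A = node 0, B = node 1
Nodal analysis, taking node 1 as the 0 V reference.
Source V1 fixes V_0 = 10 V.
KCL at each unknown node (sum of currents leaving = 0; resistances in Ω):
  Node 2: (V_2 - 0)/10 + (V_2 - 10)/5100 = 0
Collecting terms: 0.1002 × V_2 = 0.001961  =>  V_2 = 0.01957 V
I_R1 = (V_0 - V_1)/R1 = (10 - 0)/6800 = 0.001471 A
P_R1 = I_R1² × R1 = (0.001471)² × 6800 = 0.01471 W

Final answer: 0.01471 W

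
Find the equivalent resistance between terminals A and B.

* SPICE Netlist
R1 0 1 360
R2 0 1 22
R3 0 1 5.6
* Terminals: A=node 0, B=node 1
Reduce the network between node 0 (A) and node 1 (B) by series/parallel combination:
  Rp1 = R1 ‖ R2 ‖ R3 (parallel, all between nodes 0 and 1) = 1/(1/360 + 1/22 + 1/5.6) = 4.409 Ω
R_eq = 4.409 Ω

Final answer: 4.409 Ω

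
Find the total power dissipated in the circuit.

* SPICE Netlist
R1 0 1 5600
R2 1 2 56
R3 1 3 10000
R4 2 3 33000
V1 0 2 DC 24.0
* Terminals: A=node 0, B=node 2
Nodal analysis, taking node 2 as the 0 V reference.
Source V1 fixes V_0 = 24 V.
KCL at each unknown node (sum of currents leaving = 0; resistances in Ω):
  Node 1: (V_1 - 24)/5600 + (V_1 - 0)/56 + (V_1 - V_3)/10000 = 0
  Node 3: (V_3 - V_1)/10000 + (V_3 - 0)/33000 = 0
Collecting terms (coefficients in siemens):
  0.01814·V_1 - 0.0001·V_3 = 0.004286
  0.0001303·V_3 - 0.0001·V_1 = 0
Determinant D = (0.01814)(0.0001303) - (-0.0001)(-0.0001) = 0.000002353
V_1 = [(0.004286)(0.0001303) - (-0.0001)(0)]/D = 0.2373 V
V_3 = [(0.01814)(0) - (0.004286)(-0.0001)]/D = 0.1821 V
Power in each resistor, P = (ΔV)²/R:
  P_R1 = (24 - 0.2373)²/5600 = 0.1008 W
  P_R2 = (0.2373 - 0)²/56 = 0.001006 W
  P_R3 = (0.2373 - 0.1821)²/10000 = 0.0000003046 W
  P_R4 = (0 - 0.1821)²/33000 = 0.000001005 W
P_total = P_R1 + P_R2 + P_R3 + P_R4 = 0.1018 W

Final answer: 0.1018 W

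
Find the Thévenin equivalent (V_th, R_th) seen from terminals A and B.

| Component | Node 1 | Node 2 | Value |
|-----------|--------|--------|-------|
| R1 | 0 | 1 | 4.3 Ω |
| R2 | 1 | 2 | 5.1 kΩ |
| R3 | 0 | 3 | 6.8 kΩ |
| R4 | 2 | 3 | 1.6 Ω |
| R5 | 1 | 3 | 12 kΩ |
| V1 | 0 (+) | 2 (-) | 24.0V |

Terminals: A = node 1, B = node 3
Step 1 — V_th is the open-circuit voltage V_A - V_B (nothing connected across the terminals).
Nodal analysis, taking node 2 as the 0 V reference.
Source V1 fixes V_0 = 24 V.
KCL at each unknown node (sum of currents leaving = 0; resistances in Ω):
  Node 1: (V_1 - 24)/4.3 + (V_1 - 0)/5100 + (V_1 - V_3)/12000 = 0
  Node 3: (V_3 - 24)/6800 + (V_3 - 0)/1.6 + (V_3 - V_1)/12000 = 0
Collecting terms (coefficients in siemens):
  0.2328·V_1 - 0.00008333·V_3 = 5.581
  0.6252·V_3 - 0.00008333·V_1 = 0.003529
Determinant D = (0.2328)(0.6252) - (-0.00008333)(-0.00008333) = 0.1456
V_1 = [(5.581)(0.6252) - (-0.00008333)(0.003529)]/D = 23.97 V
V_3 = [(0.2328)(0.003529) - (5.581)(-0.00008333)]/D = 0.00884 V
V_th = V_1 - V_3 = 23.97 - 0.00884 = 23.96 V
Step 2 — R_th: zero the source — replace V1 by a short circuit (node 2 merges into node 0) — and find the resistance seen between A (node 1) and B (node 3).
Reduce the network between node 1 (A) and node 3 (B) by series/parallel combination:
  Rp1 = R1 ‖ R2 (parallel, both between nodes 0 and 1) = 1/(1/4.3 + 1/5100) = 4.296 Ω
  Rp2 = R3 ‖ R4 (parallel, both between nodes 0 and 3) = 1/(1/6800 + 1/1.6) = 1.6 Ω
  Rs1 = Rp1 + Rp2 (series, joined only at node 0) = 4.296 + 1.6 = 5.896 Ω
  Rp3 = R5 ‖ Rs1 (parallel, both between nodes 1 and 3) = 1/(1/12000 + 1/5.896) = 5.893 Ω
R_th = 5.893 Ω

Final answer: V_th = 23.96 V, R_th = 5.893 Ω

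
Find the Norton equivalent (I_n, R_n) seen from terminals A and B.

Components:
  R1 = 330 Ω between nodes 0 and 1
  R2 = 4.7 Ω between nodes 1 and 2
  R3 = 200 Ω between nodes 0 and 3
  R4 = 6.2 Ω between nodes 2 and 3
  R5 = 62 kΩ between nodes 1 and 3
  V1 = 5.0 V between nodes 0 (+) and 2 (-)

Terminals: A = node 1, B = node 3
Find the Thévenin equivalent first; then I_n = V_th/R_th and R_n = R_th.
Step 1 — V_th is the open-circuit voltage V_A - V_B (nothing connected across the terminals).
Nodal analysis, taking node 2 as the 0 V reference.
Source V1 fixes V_0 = 5 V.
KCL at each unknown node (sum of currents leaving = 0; resistances in Ω):
  Node 1: (V_1 - 5)/330 + (V_1 - 0)/4.7 + (V_1 - V_3)/62000 = 0
  Node 3: (V_3 - 5)/200 + (V_3 - 0)/6.2 + (V_3 - V_1)/62000 = 0
Collecting terms (coefficients in siemens):
  0.2158·V_1 - 0.00001613·V_3 = 0.01515
  0.1663·V_3 - 0.00001613·V_1 = 0.025
Determinant D = (0.2158)(0.1663) - (-0.00001613)(-0.00001613) = 0.03589
V_1 = [(0.01515)(0.1663) - (-0.00001613)(0.025)]/D = 0.07022 V
V_3 = [(0.2158)(0.025) - (0.01515)(-0.00001613)]/D = 0.1503 V
V_th = V_1 - V_3 = 0.07022 - 0.1503 = -0.08011 V
Step 2 — R_th: zero the source — replace V1 by a short circuit (node 2 merges into node 0) — and find the resistance seen between A (node 1) and B (node 3).
Reduce the network between node 1 (A) and node 3 (B) by series/parallel combination:
  Rp1 = R1 ‖ R2 (parallel, both between nodes 0 and 1) = 1/(1/330 + 1/4.7) = 4.634 Ω
  Rp2 = R3 ‖ R4 (parallel, both between nodes 0 and 3) = 1/(1/200 + 1/6.2) = 6.014 Ω
  Rs1 = Rp1 + Rp2 (series, joined only at node 0) = 4.634 + 6.014 = 10.65 Ω
  Rp3 = R5 ‖ Rs1 (parallel, both between nodes 1 and 3) = 1/(1/62000 + 1/10.65) = 10.65 Ω
R_th = 10.65 Ω
I_n = V_th/R_th = -0.08011/10.65 = -0.007525 A, and R_n = R_th = 10.65 Ω

Final answer: I_n = -0.007525 A, R_n = 10.65 Ω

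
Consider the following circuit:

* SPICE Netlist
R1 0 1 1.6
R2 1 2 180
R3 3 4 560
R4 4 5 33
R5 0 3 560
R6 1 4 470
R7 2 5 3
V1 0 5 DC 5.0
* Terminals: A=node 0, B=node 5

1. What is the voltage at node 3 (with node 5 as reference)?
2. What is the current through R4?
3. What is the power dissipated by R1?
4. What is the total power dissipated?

Nodal analysis, taking node 5 as the 0 V reference.
Source V1 fixes V_0 = 5 V.
KCL at each unknown node (sum of currents leaving = 0; resistances in Ω):
  Node 1: (V_1 - 5)/1.6 + (V_1 - V_2)/180 + (V_1 - V_4)/470 = 0
  Node 2: (V_2 - V_1)/180 + (V_2 - 0)/3 = 0
  Node 3: (V_3 - V_4)/560 + (V_3 - 5)/560 = 0
  Node 4: (V_4 - V_3)/560 + (V_4 - 0)/33 + (V_4 - V_1)/470 = 0
Collecting terms (coefficients in siemens):
  0.6327·V_1 - 0.005556·V_2 - 0.002128·V_4 = 3.125
  0.3389·V_2 - 0.005556·V_1 = 0
  0.003571·V_3 - 0.001786·V_4 = 0.008929
  0.03422·V_4 - 0.002128·V_1 - 0.001786·V_3 = 0
Solving these 4 simultaneous equations (Gaussian elimination) gives:
  V_1 = 4.942 V, V_2 = 0.08101 V, V_3 = 2.725 V, V_4 = 0.4495 V
Part 1:
  Read off the nodal solution: V_3 = 2.725 V
Part 2:
  I_R4 = (V_4 - V_5)/R4 = (0.4495 - 0)/33 = 0.01362 A
  Magnitude: I_R4 = 0.01362 A
Part 3:
  I_R1 = (V_0 - V_1)/R1 = (5 - 4.942)/1.6 = 0.03656 A
  P_R1 = I_R1² × R1 = (0.03656)² × 1.6 = 0.002139 W
Part 4:
  Power in each resistor, P = (ΔV)²/R:
    P_R1 = (5 - 4.942)²/1.6 = 0.002139 W
    P_R2 = (4.942 - 0.08101)²/180 = 0.1312 W
    P_R3 = (2.725 - 0.4495)²/560 = 0.009244 W
    P_R4 = (0.4495 - 0)²/33 = 0.006122 W
    P_R5 = (5 - 2.725)²/560 = 0.009244 W
    P_R6 = (4.942 - 0.4495)²/470 = 0.04293 W
    P_R7 = (0.08101 - 0)²/3 = 0.002187 W
  P_total = P_R1 + P_R2 + P_R3 + P_R4 + P_R5 + P_R6 + P_R7 = 0.2031 W

Final answers:
1. V_3 = 2.725 V
2. I_R4 = 0.01362 A
3. P_R1 = 0.002139 W
4. P_total = 0.2031 W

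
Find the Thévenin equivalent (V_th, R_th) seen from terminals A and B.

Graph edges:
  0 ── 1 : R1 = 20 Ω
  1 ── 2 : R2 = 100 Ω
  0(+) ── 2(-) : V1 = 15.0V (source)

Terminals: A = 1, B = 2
Step 1 — V_th is the open-circuit voltage V_A - V_B (nothing connected across the terminals).
Nodal analysis, taking node 2 as the 0 V reference.
Source V1 fixes V_0 = 15 V.
KCL at each unknown node (sum of currents leaving = 0; resistances in Ω):
  Node 1: (V_1 - 15)/20 + (V_1 - 0)/100 = 0
Collecting terms: 0.06 × V_1 = 0.75  =>  V_1 = 12.5 V
V_th = V_1 - V_2 = 12.5 - 0 = 12.5 V
Step 2 — R_th: zero the source — replace V1 by a short circuit (node 2 merges into node 0) — and find the resistance seen between A (node 1) and B (node 0).
Reduce the network between node 1 (A) and node 0 (B) by series/parallel combination:
  Rp1 = R1 ‖ R2 (parallel, both between nodes 0 and 1) = 1/(1/20 + 1/100) = 16.67 Ω
R_th = 16.67 Ω

Final answer: V_th = 12.5 V, R_th = 16.67 Ω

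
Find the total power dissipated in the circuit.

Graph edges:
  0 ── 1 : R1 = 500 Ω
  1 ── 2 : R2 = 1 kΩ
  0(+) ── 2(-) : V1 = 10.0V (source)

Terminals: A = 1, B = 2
Nodal analysis, taking node 2 as the 0 V reference.
Source V1 fixes V_0 = 10 V.
KCL at each unknown node (sum of currents leaving = 0; resistances in Ω):
  Node 1: (V_1 - 10)/500 + (V_1 - 0)/1000 = 0
Collecting terms: 0.003 × V_1 = 0.02  =>  V_1 = 6.667 V
Power in each resistor, P = (ΔV)²/R:
  P_R1 = (10 - 6.667)²/500 = 0.02222 W
  P_R2 = (6.667 - 0)²/1000 = 0.04444 W
P_total = P_R1 + P_R2 = 0.06667 W

Final answer: 0.06667 W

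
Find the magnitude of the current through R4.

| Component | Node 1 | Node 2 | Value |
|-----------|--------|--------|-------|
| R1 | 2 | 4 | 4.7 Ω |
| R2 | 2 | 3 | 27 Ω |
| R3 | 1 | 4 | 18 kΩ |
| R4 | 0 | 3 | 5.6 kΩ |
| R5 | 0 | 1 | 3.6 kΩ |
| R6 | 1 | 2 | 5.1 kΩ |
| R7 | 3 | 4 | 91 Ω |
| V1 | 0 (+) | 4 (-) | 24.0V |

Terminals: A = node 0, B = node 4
Nodal analysis, taking node 4 as the 0 V reference.
Source V1 fixes V_0 = 24 V.
KCL at each unknown node (sum of currents leaving = 0; resistances in Ω):
  Node 1: (V_1 - 0)/18000 + (V_1 - 24)/3600 + (V_1 - V_2)/5100 = 0
  Node 2: (V_2 - 0)/4.7 + (V_2 - V_3)/27 + (V_2 - V_1)/5100 = 0
  Node 3: (V_3 - V_2)/27 + (V_3 - 24)/5600 + (V_3 - 0)/91 = 0
Collecting terms (coefficients in siemens):
  0.0005294·V_1 - 0.0001961·V_2 = 0.006667
  0.25·V_2 - 0.0001961·V_1 - 0.03704·V_3 = 0
  0.0482·V_3 - 0.03704·V_2 = 0.004286
Solving these 3 simultaneous equations (Gaussian elimination) gives:
  V_1 = 12.6 V, V_2 = 0.02602 V, V_3 = 0.1089 V
I_R4 = (V_0 - V_3)/R4 = (24 - 0.1089)/5600 = 0.004266 A
|I_R4| = 0.004266 A

Final answer: |I_R4| = 0.004266 A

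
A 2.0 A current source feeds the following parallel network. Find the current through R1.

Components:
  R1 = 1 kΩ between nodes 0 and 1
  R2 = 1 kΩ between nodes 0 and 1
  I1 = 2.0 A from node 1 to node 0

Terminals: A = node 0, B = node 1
All resistors sit directly between nodes 0 and 1, so they are in parallel and share one voltage V; the full source current 2 A splits among them.
1/R_par = 1/1000 + 1/1000 = 0.002 S  =>  R_par = 500 Ω
V = I × R_par = 2 × 500 = 1000 V
I_R1 = V/R1 = 1000/1000 = 1 A

Final answer: 1 A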